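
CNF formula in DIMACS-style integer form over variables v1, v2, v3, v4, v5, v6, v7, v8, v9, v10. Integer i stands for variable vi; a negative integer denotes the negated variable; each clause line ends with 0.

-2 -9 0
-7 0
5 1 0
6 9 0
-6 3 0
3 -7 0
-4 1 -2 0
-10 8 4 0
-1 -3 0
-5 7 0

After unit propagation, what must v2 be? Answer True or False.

Unit clause (!v7) sets v7 = False.
(v7 || !v5) with v7 = False leaves only !v5, so v5 = False.
In (v1 || v5), v5 is now false; v1 must hold, so v1 = True.
(!v1 || !v3): since v1 = True, the clause reduces to (!v3). v3 = False.
(!v6 || v3) with v3 = False leaves only !v6, so v6 = False.
In (v6 || v9), v6 is now false; v9 must hold, so v9 = True.
(!v9 || !v2) with v9 = True leaves only !v2, so v2 = False.

False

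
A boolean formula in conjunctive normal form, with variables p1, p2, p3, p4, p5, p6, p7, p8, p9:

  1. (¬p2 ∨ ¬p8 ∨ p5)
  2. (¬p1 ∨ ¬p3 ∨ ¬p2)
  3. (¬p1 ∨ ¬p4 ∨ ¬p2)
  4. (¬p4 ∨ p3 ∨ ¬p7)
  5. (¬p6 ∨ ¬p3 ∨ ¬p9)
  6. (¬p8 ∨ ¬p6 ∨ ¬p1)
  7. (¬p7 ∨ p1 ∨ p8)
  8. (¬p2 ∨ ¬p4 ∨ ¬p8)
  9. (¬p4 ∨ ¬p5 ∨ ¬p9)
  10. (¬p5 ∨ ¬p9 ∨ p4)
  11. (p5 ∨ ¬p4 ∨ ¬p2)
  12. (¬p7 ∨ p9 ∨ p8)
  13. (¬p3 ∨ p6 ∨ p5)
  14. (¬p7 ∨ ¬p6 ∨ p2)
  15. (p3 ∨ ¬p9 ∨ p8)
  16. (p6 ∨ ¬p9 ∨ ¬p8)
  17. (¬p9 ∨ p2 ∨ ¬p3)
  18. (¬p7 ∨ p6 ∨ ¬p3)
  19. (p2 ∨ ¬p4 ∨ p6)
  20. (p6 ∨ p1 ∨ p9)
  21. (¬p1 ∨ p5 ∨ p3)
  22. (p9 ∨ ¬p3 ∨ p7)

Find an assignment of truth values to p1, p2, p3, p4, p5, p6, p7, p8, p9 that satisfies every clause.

p1=False  p2=True  p3=False  p4=False  p5=True  p6=True  p7=False  p8=True  p9=False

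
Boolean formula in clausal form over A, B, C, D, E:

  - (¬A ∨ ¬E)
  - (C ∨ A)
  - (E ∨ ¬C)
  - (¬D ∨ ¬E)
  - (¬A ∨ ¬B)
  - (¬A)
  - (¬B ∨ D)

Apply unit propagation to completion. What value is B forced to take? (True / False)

False

Unit clause (¬A) sets A = False.
In (C ∨ A), A is now false; C must hold, so C = True.
From (¬C ∨ E) and C = True: E = True.
From (¬E ∨ ¬D) and E = True: D = False.
(D ∨ ¬B): since D = False, the clause reduces to (¬B). B = False.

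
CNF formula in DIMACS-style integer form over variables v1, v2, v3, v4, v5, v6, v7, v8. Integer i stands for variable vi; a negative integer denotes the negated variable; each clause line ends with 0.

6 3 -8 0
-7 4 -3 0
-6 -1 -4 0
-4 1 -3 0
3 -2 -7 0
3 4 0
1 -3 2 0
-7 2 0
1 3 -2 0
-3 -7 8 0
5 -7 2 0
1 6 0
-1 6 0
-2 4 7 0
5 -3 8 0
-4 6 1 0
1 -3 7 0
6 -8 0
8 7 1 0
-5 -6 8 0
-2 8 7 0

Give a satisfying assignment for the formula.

Try v1 = True.
  then v6 is forced to True.
  then v4 is forced to False.
  then v3 is forced to True.
  then v7 is forced to False.
  then v2 is forced to False.
Branch on v5: take v5 = True.
  then v8 is forced to True.

v1=True, v2=False, v3=True, v4=False, v5=True, v6=True, v7=False, v8=True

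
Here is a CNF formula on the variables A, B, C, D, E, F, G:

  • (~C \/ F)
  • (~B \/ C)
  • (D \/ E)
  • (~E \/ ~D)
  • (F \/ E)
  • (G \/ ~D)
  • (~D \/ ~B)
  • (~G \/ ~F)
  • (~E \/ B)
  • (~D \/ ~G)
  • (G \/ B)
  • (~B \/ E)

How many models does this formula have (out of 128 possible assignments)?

2

The models are:
  A=0 B=1 C=1 D=0 E=1 F=1 G=0
  A=1 B=1 C=1 D=0 E=1 F=1 G=0
Count: 2.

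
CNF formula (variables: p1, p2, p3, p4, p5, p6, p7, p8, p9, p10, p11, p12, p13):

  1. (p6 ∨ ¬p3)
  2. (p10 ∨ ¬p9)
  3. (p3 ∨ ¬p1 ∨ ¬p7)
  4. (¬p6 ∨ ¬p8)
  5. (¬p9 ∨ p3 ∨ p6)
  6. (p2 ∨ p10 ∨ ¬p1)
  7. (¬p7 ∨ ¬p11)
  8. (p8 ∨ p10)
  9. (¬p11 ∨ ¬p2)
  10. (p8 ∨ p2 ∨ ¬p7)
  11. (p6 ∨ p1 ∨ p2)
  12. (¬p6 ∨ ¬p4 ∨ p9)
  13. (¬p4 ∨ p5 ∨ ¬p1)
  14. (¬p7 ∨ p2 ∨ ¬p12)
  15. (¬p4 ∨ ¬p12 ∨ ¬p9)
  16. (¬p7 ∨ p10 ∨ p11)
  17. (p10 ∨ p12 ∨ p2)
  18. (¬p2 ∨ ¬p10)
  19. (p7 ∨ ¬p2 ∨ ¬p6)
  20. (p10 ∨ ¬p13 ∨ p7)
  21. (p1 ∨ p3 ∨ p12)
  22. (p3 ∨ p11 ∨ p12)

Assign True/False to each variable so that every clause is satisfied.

p1=T, p2=F, p3=F, p4=T, p5=T, p6=F, p7=F, p8=T, p9=F, p10=T, p11=T, p12=T, p13=T

p5 occurs only positively in the remaining clauses — set p5 = True.
Try p1 = True.
The remaining clauses are satisfied by p2 = False, p3 = False, p4 = True, p6 = False, p7 = False, p8 = True, p9 = False, p10 = True, p11 = True, p12 = True, p13 = True.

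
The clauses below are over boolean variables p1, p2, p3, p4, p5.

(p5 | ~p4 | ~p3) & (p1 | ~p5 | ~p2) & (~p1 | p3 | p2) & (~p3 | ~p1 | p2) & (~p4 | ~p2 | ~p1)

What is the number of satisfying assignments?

14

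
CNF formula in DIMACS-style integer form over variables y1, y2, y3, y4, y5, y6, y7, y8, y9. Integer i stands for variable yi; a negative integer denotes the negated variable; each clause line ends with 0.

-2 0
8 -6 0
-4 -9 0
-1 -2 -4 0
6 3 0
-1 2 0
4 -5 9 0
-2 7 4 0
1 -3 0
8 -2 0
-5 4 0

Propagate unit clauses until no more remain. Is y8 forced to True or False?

True

(¬y2) stands alone — y2 = False.
From (¬y1 ∨ y2) and y2 = False: y1 = False.
From (¬y3 ∨ y1) and y1 = False: y3 = False.
From (y6 ∨ y3) and y3 = False: y6 = True.
(¬y6 ∨ y8) with y6 = True leaves only y8, so y8 = True.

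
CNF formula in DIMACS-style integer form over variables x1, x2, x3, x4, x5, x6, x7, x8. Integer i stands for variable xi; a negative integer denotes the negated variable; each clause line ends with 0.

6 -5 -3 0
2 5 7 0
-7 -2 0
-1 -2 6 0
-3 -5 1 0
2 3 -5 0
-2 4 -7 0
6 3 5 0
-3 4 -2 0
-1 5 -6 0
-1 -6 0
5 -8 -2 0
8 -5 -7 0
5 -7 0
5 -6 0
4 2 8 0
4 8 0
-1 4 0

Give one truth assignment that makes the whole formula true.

x1 = F, x2 = T, x3 = T, x4 = T, x5 = F, x6 = F, x7 = F, x8 = F

x4 occurs only positively in the remaining clauses — set x4 = True.
Try x1 = False.
Branch on x2: take x2 = True.
  then x7 is forced to False.
For the remaining variables, x3 = True, x5 = False, x6 = False, x8 = False works.
Every clause has at least one true literal under this assignment.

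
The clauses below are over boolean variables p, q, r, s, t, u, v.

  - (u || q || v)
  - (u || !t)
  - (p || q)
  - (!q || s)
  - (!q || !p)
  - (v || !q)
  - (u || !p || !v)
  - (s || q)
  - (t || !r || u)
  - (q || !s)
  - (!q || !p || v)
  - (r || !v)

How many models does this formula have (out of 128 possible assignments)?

2

Satisfying assignments:
  p=F q=T r=T s=T t=F u=T v=T
  p=F q=T r=T s=T t=T u=T v=T
That's 2 in total.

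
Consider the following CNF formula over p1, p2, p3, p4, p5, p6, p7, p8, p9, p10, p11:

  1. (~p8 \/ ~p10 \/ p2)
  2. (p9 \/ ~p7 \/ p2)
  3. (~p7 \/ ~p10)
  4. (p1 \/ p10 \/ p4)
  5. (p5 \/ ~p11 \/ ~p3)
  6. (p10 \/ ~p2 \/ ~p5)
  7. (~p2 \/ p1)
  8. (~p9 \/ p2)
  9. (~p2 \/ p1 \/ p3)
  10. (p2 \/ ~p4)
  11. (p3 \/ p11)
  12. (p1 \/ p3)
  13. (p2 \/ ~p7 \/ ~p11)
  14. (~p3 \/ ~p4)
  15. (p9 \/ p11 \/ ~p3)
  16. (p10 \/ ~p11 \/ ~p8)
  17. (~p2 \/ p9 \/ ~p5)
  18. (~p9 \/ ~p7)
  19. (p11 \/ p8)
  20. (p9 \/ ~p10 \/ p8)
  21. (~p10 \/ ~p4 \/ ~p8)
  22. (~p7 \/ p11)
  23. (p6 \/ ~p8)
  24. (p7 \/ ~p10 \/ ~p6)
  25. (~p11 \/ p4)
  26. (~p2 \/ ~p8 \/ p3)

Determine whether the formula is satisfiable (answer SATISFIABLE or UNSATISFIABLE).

SATISFIABLE

Pure literal: p1 appears only positively; assign p1 = True.
Try p2 = True.
Try p3 = False.
  then p11 is forced to True.
  then p4 is forced to True.
  then p8 is forced to False.
Branch on p5: take p5 = False.
For the remaining variables, p6 = False, p7 = True, p9 = False, p10 = False works.
So p1 = T, p2 = T, p3 = F, p4 = T, p5 = F, p6 = F, p7 = T, p8 = F, p9 = F, p10 = F, p11 = T is a satisfying assignment.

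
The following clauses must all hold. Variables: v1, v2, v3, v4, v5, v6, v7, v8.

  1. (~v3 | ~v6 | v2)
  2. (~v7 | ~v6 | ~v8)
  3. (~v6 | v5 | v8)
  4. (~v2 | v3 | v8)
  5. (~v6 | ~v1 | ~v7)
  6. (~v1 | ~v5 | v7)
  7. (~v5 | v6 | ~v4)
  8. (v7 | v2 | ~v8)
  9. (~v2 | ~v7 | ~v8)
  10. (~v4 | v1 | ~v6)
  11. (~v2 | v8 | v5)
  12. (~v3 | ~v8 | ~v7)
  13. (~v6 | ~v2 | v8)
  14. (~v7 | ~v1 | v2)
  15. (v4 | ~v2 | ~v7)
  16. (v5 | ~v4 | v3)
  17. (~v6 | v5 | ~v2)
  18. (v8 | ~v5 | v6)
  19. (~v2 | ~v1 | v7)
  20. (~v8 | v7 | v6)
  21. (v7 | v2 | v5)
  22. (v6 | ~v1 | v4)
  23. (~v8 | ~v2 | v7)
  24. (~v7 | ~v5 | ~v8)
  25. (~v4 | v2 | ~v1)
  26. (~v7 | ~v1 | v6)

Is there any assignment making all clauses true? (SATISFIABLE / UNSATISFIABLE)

Try v1 = False.
The remaining clauses are satisfied by v2 = False, v3 = False, v4 = False, v5 = False, v6 = False, v7 = True, v8 = True.
Every clause has at least one true literal under this assignment.
So v1 = 0, v2 = 0, v3 = 0, v4 = 0, v5 = 0, v6 = 0, v7 = 1, v8 = 1 is a satisfying assignment.

SATISFIABLE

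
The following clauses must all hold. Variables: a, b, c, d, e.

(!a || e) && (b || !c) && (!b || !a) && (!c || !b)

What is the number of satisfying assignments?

Split on b, then a.
  b=1, a=1: a clause becomes empty — 0.
  b=1, a=0: remaining (c,d,e) ∈ {(0,0,0); (0,0,1); (0,1,0); (0,1,1)} — 4.
  b=0, a=1: remaining (c,d,e) ∈ {(0,0,1); (0,1,1)} — 2.
  b=0, a=0: remaining (c,d,e) ∈ {(0,0,0); (0,0,1); (0,1,0); (0,1,1)} — 4.
Total: 0 + 4 + 2 + 4 = 10.

10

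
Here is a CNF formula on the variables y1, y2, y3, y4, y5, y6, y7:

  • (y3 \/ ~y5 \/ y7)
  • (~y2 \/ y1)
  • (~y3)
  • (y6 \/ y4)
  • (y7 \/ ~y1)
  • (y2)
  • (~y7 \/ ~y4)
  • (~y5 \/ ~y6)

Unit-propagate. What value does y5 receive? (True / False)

(~y3) is a unit clause: y3 = False.
(y2) is a unit clause: y2 = True.
(~y2 \/ y1): since y2 = True, the clause reduces to (y1). y1 = True.
(y7 \/ ~y1) with y1 = True leaves only y7, so y7 = True.
In (~y4 \/ ~y7), ~y7 is now false; ~y4 must hold, so y4 = False.
(y4 \/ y6) with y4 = False leaves only y6, so y6 = True.
From (~y6 \/ ~y5) and y6 = True: y5 = False.

False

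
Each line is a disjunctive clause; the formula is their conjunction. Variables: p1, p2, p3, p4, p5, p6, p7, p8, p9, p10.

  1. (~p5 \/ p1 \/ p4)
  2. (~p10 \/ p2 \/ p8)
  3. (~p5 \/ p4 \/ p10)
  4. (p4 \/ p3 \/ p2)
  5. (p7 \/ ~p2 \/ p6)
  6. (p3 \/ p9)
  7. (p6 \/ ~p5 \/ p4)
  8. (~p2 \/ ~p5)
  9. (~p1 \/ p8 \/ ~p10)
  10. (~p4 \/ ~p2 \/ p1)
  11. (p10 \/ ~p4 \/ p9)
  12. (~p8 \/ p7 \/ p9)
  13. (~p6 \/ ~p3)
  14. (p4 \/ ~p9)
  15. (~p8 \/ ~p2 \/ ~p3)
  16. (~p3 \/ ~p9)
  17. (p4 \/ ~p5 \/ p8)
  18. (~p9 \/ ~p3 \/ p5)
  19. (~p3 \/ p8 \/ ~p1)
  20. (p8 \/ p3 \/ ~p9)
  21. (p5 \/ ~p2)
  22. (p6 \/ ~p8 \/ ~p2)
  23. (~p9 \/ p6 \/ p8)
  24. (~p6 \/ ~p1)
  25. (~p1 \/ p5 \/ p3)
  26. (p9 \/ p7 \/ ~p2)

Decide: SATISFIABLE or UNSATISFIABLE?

p7 occurs only positively in the remaining clauses — set p7 = True.
Set p1 = False and propagate.
For the remaining variables, p2 = False, p3 = False, p4 = True, p5 = True, p6 = False, p8 = True, p9 = True, p10 = False works.
So p1=0, p2=0, p3=0, p4=1, p5=1, p6=0, p7=1, p8=1, p9=1, p10=0 is a satisfying assignment.

SATISFIABLE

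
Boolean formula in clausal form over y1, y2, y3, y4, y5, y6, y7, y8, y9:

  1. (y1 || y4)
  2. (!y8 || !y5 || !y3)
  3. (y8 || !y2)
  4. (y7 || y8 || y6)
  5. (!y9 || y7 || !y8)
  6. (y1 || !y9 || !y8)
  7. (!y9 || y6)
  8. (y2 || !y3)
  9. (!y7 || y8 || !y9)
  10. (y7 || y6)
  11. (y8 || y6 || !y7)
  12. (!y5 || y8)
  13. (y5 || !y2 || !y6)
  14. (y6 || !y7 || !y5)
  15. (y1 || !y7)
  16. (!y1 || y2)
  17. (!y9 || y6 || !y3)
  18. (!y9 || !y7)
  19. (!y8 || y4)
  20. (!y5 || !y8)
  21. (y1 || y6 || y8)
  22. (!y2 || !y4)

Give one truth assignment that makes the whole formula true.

Pure literal: y3 appears only negated; assign y3 = False.
Pure literal: y9 appears only negated; assign y9 = False.
Try y1 = False.
  then y4 is forced to True.
  then y7 is forced to False.
  then y6 is forced to True.
  then y2 is forced to False.
Try y5 = False.
y8 is now unconstrained; take y8 = False.
Every clause has at least one true literal under this assignment.
Check each clause:
  1. (y4 || y1) — y4 is true.
  2. (!y8 || !y5 || !y3) — !y8 is true.
  3. (!y2 || y8) — !y2 is true.
  4. (y8 || y7 || y6) — y6 is true.
  5. (!y9 || !y8 || y7) — !y8 is true.
  6. (!y8 || y1 || !y9) — !y8 is true.
  7. (!y9 || y6) — y6 is true.
  8. (y2 || !y3) — !y3 is true.
  9. (!y7 || y8 || !y9) — !y7 is true.
  10. (y7 || y6) — y6 is true.
  11. (!y7 || y8 || y6) — !y7 is true.
  12. (!y5 || y8) — !y5 is true.
  13. (!y6 || y5 || !y2) — !y2 is true.
  14. (!y5 || y6 || !y7) — !y7 is true.
  15. (y1 || !y7) — !y7 is true.
  16. (y2 || !y1) — !y1 is true.
  17. (!y3 || y6 || !y9) — !y3 is true.
  18. (!y9 || !y7) — !y7 is true.
  19. (!y8 || y4) — !y8 is true.
  20. (!y5 || !y8) — !y8 is true.
  21. (y6 || y8 || y1) — y6 is true.
  22. (!y2 || !y4) — !y2 is true.

y1=F, y2=F, y3=F, y4=T, y5=F, y6=T, y7=F, y8=F, y9=F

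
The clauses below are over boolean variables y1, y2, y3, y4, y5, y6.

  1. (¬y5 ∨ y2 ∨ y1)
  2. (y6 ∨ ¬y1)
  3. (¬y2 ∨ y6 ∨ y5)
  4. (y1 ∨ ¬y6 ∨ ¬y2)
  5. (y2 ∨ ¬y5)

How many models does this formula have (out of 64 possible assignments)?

24

Split on y2, then y1.
  y2=1, y1=1: forces y6=1; y3, y4, y5 free → 2^3 = 8.
  y2=1, y1=0: remaining (y3,y4,y5,y6) ∈ {(0,0,1,0); (0,1,1,0); (1,0,1,0); (1,1,1,0)} — 4.
  y2=0, y1=1: remaining (y3,y4,y5,y6) ∈ {(0,0,0,1); (0,1,0,1); (1,0,0,1); (1,1,0,1)} — 4.
  y2=0, y1=0: forces y5=0; y3, y4, y6 free → 2^3 = 8.
Total: 8 + 4 + 4 + 8 = 24.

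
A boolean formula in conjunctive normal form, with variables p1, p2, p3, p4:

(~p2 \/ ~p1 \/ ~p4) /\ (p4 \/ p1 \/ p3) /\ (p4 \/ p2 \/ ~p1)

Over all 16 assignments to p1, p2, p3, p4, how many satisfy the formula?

10

Split on p1, then p4.
  p1=T, p4=T: remaining (p2,p3) ∈ {(F,F); (F,T)} — 2.
  p1=T, p4=F: remaining (p2,p3) ∈ {(T,F); (T,T)} — 2.
  p1=F, p4=T: remaining (p2,p3) ∈ {(F,F); (F,T); (T,F); (T,T)} — 4.
  p1=F, p4=F: remaining (p2,p3) ∈ {(F,T); (T,T)} — 2.
Total: 2 + 2 + 4 + 2 = 10.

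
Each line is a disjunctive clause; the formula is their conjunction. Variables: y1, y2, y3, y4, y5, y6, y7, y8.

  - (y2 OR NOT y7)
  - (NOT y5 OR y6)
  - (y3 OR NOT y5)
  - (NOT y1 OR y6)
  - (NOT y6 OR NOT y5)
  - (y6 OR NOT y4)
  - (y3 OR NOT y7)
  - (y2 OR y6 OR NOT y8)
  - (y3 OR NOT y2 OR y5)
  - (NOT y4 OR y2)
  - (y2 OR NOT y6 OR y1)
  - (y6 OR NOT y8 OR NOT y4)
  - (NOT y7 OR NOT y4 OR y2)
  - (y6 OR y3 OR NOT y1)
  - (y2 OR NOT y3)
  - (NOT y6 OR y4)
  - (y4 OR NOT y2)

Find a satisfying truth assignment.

y7 occurs only negated in the remaining clauses — set y7 = False.
Branch on y1: take y1 = True.
  then y6 is forced to True.
  then y5 is forced to False.
  then y4 is forced to True.
  then y2 is forced to True.
  then y3 is forced to True.
y8 is now unconstrained; take y8 = True.
Check each clause:
  1. (y2 OR NOT y7) — NOT y7 is true.
  2. (NOT y5 OR y6) — NOT y5 is true.
  3. (y3 OR NOT y5) — y3 is true.
  4. (NOT y1 OR y6) — y6 is true.
  5. (NOT y6 OR NOT y5) — NOT y5 is true.
  6. (NOT y4 OR y6) — y6 is true.
  7. (NOT y7 OR y3) — NOT y7 is true.
  8. (y6 OR y2 OR NOT y8) — y2 is true.
  9. (y5 OR NOT y2 OR y3) — y3 is true.
  10. (y2 OR NOT y4) — y2 is true.
  11. (y1 OR y2 OR NOT y6) — y1 is true.
  12. (NOT y4 OR NOT y8 OR y6) — y6 is true.
  13. (NOT y7 OR y2 OR NOT y4) — NOT y7 is true.
  14. (y6 OR NOT y1 OR y3) — y3 is true.
  15. (NOT y3 OR y2) — y2 is true.
  16. (y4 OR NOT y6) — y4 is true.
  17. (NOT y2 OR y4) — y4 is true.

y1=1, y2=1, y3=1, y4=1, y5=0, y6=1, y7=0, y8=1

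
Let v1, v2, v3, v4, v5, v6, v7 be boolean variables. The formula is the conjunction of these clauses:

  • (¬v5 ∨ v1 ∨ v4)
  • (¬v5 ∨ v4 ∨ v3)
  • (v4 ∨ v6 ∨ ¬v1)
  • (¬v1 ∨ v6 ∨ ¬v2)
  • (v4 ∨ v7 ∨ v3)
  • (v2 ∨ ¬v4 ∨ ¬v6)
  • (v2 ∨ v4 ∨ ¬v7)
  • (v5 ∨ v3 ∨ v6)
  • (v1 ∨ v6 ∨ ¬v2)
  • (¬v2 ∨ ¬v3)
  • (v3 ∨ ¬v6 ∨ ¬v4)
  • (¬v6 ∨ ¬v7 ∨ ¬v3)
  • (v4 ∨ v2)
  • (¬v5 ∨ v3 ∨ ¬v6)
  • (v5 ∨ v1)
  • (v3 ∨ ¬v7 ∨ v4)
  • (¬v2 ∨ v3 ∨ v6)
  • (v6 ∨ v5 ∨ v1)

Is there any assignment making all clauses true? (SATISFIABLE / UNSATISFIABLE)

SATISFIABLE

Try v1 = False.
  then v5 is forced to True.
  then v4 is forced to True.
Set v2 = False and propagate.
  then v6 is forced to False.
v3, v7 are now unconstrained; take v3 = False, v7 = False.
So v1=0, v2=0, v3=0, v4=1, v5=1, v6=0, v7=0 is a satisfying assignment.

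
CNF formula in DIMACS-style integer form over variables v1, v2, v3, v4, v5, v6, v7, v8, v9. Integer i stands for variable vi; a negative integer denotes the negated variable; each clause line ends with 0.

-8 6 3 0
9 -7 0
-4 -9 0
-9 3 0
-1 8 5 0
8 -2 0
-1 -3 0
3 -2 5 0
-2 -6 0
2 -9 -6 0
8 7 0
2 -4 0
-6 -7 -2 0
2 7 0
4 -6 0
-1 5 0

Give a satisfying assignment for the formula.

v1 occurs only negated in the remaining clauses — set v1 = False.
Try v2 = True.
  then v8 is forced to True.
  then v6 is forced to False.
  then v3 is forced to True.
Branch on v4: take v4 = False.
The remaining clauses are satisfied by v5 = False, v7 = False, v9 = True.
Check each clause:
  1. {¬v8, v3, v6} — v3 is true.
  2. {v9, ¬v7} — v9 is true.
  3. {¬v4, ¬v9} — ¬v4 is true.
  4. {¬v9, v3} — v3 is true.
  5. {v5, v8, ¬v1} — v8 is true.
  6. {¬v2, v8} — v8 is true.
  7. {¬v1, ¬v3} — ¬v1 is true.
  8. {¬v2, v3, v5} — v3 is true.
  9. {¬v6, ¬v2} — ¬v6 is true.
  10. {¬v6, v2, ¬v9} — ¬v6 is true.
  11. {v8, v7} — v8 is true.
  12. {¬v4, v2} — v2 is true.
  13. {¬v7, ¬v6, ¬v2} — ¬v7 is true.
  14. {v7, v2} — v2 is true.
  15. {v4, ¬v6} — ¬v6 is true.
  16. {¬v1, v5} — ¬v1 is true.

v1=F, v2=T, v3=T, v4=F, v5=F, v6=F, v7=F, v8=T, v9=T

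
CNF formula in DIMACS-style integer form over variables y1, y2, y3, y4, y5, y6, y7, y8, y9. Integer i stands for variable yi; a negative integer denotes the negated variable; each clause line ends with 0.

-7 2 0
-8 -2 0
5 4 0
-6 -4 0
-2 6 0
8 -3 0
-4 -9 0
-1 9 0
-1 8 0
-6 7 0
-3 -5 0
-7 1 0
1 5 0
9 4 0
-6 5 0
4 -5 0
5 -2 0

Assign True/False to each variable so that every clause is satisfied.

y3 occurs only negated in the remaining clauses — set y3 = False.
Set y1 = False and propagate.
  then y7 is forced to False.
  then y6 is forced to False.
  then y2 is forced to False.
  then y5 is forced to True.
  then y4 is forced to True.
  then y9 is forced to False.
y8 is now unconstrained; take y8 = True.
Every clause has at least one true literal under this assignment.

y1 = False  y2 = False  y3 = False  y4 = True  y5 = True  y6 = False  y7 = False  y8 = True  y9 = False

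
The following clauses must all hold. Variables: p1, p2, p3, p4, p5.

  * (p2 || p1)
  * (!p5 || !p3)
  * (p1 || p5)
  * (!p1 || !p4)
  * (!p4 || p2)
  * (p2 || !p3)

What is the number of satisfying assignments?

Case analysis on p1 and p2:
  p1=1, p2=1: remaining (p3,p4,p5) ∈ {(0,0,0); (0,0,1); (1,0,0)} — 3.
  p1=1, p2=0: remaining (p3,p4,p5) ∈ {(0,0,0); (0,0,1)} — 2.
  p1=0, p2=1: remaining (p3,p4,p5) ∈ {(0,0,1); (0,1,1)} — 2.
  p1=0, p2=0: a clause becomes empty — 0.
Total: 3 + 2 + 2 + 0 = 7.

7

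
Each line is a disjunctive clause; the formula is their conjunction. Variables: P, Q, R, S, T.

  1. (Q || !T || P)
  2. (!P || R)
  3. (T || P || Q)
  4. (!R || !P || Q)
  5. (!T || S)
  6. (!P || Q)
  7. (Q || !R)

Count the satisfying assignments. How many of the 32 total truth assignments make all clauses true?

9

Split on P, then Q.
  P=1, Q=1: remaining (R,S,T) ∈ {(1,0,0); (1,1,0); (1,1,1)} — 3.
  P=1, Q=0: a clause becomes empty — 0.
  P=0, Q=1: R free; 3 ways for (S,T) × 2^1 = 6.
  P=0, Q=0: a clause becomes empty — 0.
Total: 3 + 0 + 6 + 0 = 9.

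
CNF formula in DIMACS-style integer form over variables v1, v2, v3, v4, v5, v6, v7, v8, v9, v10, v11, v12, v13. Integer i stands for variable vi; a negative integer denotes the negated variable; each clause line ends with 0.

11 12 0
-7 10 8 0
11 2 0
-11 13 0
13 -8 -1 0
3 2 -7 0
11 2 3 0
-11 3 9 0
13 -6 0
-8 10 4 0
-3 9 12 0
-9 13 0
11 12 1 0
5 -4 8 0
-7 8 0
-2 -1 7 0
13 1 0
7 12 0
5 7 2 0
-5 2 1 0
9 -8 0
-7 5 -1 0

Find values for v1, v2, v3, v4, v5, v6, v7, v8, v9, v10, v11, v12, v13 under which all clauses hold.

v1 = F  v2 = T  v3 = T  v4 = F  v5 = F  v6 = F  v7 = T  v8 = T  v9 = T  v10 = T  v11 = T  v12 = F  v13 = T

Check each clause:
  1. (v11 OR v12) — v11 is true.
  2. (NOT v7 OR v8 OR v10) — v8 is true.
  3. (v11 OR v2) — v2 is true.
  4. (NOT v11 OR v13) — v13 is true.
  5. (NOT v1 OR NOT v8 OR v13) — v13 is true.
  6. (v2 OR v3 OR NOT v7) — v2 is true.
  7. (v3 OR v2 OR v11) — v11 is true.
  8. (NOT v11 OR v3 OR v9) — v9 is true.
  9. (v13 OR NOT v6) — NOT v6 is true.
  10. (v10 OR v4 OR NOT v8) — v10 is true.
  11. (NOT v3 OR v9 OR v12) — v9 is true.
  12. (NOT v9 OR v13) — v13 is true.
  13. (v12 OR v1 OR v11) — v11 is true.
  14. (v5 OR NOT v4 OR v8) — v8 is true.
  15. (NOT v7 OR v8) — v8 is true.
  16. (NOT v2 OR v7 OR NOT v1) — NOT v1 is true.
  17. (v1 OR v13) — v13 is true.
  18. (v12 OR v7) — v7 is true.
  19. (v5 OR v2 OR v7) — v2 is true.
  20. (v2 OR v1 OR NOT v5) — v2 is true.
  21. (NOT v8 OR v9) — v9 is true.
  22. (NOT v1 OR NOT v7 OR v5) — NOT v1 is true.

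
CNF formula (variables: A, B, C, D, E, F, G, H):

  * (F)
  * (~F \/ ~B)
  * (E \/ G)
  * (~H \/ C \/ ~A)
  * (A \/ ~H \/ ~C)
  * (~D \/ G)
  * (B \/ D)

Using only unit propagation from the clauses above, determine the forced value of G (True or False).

(F) stands alone — F = True.
From (~F \/ ~B) and F = True: B = False.
From (D \/ B) and B = False: D = True.
In (~D \/ G), ~D is now false; G must hold, so G = True.

True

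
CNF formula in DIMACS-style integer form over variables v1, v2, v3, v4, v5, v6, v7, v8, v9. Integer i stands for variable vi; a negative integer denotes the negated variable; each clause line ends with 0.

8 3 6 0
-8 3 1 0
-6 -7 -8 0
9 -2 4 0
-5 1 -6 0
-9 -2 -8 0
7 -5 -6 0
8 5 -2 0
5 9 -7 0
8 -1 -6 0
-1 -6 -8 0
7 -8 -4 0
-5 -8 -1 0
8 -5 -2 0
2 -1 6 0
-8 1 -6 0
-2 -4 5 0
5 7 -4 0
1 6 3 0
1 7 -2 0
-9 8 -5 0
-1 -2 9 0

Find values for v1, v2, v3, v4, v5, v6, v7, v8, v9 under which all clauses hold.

v1=0, v2=0, v3=1, v4=1, v5=1, v6=0, v7=0, v8=0, v9=0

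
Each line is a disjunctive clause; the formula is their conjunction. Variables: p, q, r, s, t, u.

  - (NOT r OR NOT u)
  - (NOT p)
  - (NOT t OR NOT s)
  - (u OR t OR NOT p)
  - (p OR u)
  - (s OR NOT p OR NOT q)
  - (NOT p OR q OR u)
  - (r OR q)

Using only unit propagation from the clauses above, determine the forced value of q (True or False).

Unit clause (NOT p) sets p = False.
From (p OR u) and p = False: u = True.
(NOT r OR NOT u) with u = True leaves only NOT r, so r = False.
(q OR r) with r = False leaves only q, so q = True.

True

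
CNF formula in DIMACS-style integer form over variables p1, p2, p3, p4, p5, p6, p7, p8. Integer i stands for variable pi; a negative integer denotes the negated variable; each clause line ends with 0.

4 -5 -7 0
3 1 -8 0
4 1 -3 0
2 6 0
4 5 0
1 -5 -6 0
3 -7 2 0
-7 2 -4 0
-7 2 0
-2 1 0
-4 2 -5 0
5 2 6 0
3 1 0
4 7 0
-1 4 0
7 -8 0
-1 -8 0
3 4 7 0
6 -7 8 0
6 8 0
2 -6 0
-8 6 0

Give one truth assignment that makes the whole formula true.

p1=T, p2=T, p3=T, p4=T, p5=T, p6=T, p7=F, p8=F

Check each clause:
  1. {p4, ¬p7, ¬p5} — ¬p7 is true.
  2. {¬p8, p1, p3} — ¬p8 is true.
  3. {p4, p1, ¬p3} — p1 is true.
  4. {p6, p2} — p2 is true.
  5. {p5, p4} — p4 is true.
  6. {p1, ¬p6, ¬p5} — p1 is true.
  7. {p2, p3, ¬p7} — ¬p7 is true.
  8. {¬p7, p2, ¬p4} — ¬p7 is true.
  9. {¬p7, p2} — ¬p7 is true.
  10. {¬p2, p1} — p1 is true.
  11. {p2, ¬p5, ¬p4} — p2 is true.
  12. {p6, p2, p5} — p2 is true.
  13. {p3, p1} — p1 is true.
  14. {p4, p7} — p4 is true.
  15. {¬p1, p4} — p4 is true.
  16. {¬p8, p7} — ¬p8 is true.
  17. {¬p8, ¬p1} — ¬p8 is true.
  18. {p4, p3, p7} — p3 is true.
  19. {p8, ¬p7, p6} — ¬p7 is true.
  20. {p6, p8} — p6 is true.
  21. {¬p6, p2} — p2 is true.
  22. {p6, ¬p8} — ¬p8 is true.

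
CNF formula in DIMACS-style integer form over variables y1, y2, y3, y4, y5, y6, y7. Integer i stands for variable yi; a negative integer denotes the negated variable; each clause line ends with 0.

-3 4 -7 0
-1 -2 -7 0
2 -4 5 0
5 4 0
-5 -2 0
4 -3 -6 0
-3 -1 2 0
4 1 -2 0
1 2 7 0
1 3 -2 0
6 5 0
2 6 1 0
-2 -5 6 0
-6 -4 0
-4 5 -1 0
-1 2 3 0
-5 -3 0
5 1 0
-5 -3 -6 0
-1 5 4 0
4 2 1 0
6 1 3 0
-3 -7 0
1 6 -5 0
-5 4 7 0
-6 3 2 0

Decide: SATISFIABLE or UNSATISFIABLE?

UNSATISFIABLE

y1 = True:
  y5 = True:
    propagation gives y2=False, y3=False; an empty clause results — contradiction.
  y5 = False:
    propagation gives y4=True; an empty clause results — contradiction.
y1 = False:
  propagation gives y5=True, y2=False, y7=True, y6=True; an empty clause results — contradiction.
Every branch closes, so no satisfying assignment exists.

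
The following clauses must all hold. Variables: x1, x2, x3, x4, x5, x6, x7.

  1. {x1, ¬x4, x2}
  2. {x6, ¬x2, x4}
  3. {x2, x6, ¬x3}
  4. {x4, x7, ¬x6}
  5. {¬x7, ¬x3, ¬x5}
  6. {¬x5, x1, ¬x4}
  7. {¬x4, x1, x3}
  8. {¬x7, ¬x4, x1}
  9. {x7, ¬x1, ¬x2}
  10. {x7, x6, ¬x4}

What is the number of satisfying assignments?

36

Case analysis on x4 and x1:
  x4=T, x1=T: 15 of the 32 assignments to (x2,x3,x5,x6,x7) work.
  x4=T, x1=F: remaining (x2,x3,x5,x6,x7) ∈ {(T,T,F,T,F)} — 1.
  x4=F, x1=T: 10 of the 32 assignments to (x2,x3,x5,x6,x7) work.
  x4=F, x1=F: 10 of the 32 assignments to (x2,x3,x5,x6,x7) work.
Total: 15 + 1 + 10 + 10 = 36.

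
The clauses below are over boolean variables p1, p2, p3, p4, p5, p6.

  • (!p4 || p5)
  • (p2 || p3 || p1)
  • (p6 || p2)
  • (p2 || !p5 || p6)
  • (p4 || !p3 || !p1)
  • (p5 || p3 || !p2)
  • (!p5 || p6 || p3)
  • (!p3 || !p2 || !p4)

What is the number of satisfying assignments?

15

Case analysis on p2 and p3:
  p2=1, p3=1: remaining (p1,p4,p5,p6) ∈ {(0,0,0,0); (0,0,0,1); (0,0,1,0); (0,0,1,1)} — 4.
  p2=1, p3=0: remaining (p1,p4,p5,p6) ∈ {(0,0,1,1); (0,1,1,1); (1,0,1,1); (1,1,1,1)} — 4.
  p2=0, p3=1: remaining (p1,p4,p5,p6) ∈ {(0,0,0,1); (0,0,1,1); (0,1,1,1); (1,1,1,1)} — 4.
  p2=0, p3=0: remaining (p1,p4,p5,p6) ∈ {(1,0,0,1); (1,0,1,1); (1,1,1,1)} — 3.
Total: 4 + 4 + 4 + 3 = 15.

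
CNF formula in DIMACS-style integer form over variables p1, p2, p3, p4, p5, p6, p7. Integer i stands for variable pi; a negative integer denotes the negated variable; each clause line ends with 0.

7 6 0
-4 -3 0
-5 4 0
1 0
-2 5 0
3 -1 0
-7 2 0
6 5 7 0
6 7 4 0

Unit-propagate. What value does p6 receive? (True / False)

True

Unit clause (p1) sets p1 = True.
In (p3 | ~p1), ~p1 is now false; p3 must hold, so p3 = True.
In (~p3 | ~p4), ~p3 is now false; ~p4 must hold, so p4 = False.
In (~p5 | p4), p4 is now false; ~p5 must hold, so p5 = False.
From (p5 | ~p2) and p5 = False: p2 = False.
From (p2 | ~p7) and p2 = False: p7 = False.
(p6 | p7): since p7 = False, the clause reduces to (p6). p6 = True.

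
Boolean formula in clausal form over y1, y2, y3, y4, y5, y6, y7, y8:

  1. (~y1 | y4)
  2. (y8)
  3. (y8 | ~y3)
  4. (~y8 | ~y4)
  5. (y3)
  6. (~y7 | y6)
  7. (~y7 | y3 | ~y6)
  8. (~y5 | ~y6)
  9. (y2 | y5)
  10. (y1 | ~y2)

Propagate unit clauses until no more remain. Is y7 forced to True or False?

False

(y8) is a unit clause: y8 = True.
In (~y4 | ~y8), ~y8 is now false; ~y4 must hold, so y4 = False.
(y4 | ~y1) with y4 = False leaves only ~y1, so y1 = False.
(y3) is a unit clause: y3 = True.
(~y2 | y1): since y1 = False, the clause reduces to (~y2). y2 = False.
(y2 | y5): since y2 = False, the clause reduces to (y5). y5 = True.
From (~y6 | ~y5) and y5 = True: y6 = False.
From (y6 | ~y7) and y6 = False: y7 = False.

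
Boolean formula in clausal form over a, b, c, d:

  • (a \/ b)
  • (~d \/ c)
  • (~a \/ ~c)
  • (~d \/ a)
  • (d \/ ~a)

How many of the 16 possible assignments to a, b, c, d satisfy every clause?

Satisfying assignments:
  a=F b=T c=F d=F
  a=F b=T c=T d=F
That's 2 in total.

2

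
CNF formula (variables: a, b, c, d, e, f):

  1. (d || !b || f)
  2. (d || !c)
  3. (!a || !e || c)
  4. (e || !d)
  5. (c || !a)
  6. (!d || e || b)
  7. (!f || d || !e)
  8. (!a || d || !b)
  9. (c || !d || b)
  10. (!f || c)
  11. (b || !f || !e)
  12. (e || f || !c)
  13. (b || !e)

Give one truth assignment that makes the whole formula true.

a=False, b=True, c=True, d=True, e=True, f=False

Pure literal: a appears only negated; assign a = False.
Set b = True and propagate.
For the remaining variables, c = True, d = True, e = True, f = False works.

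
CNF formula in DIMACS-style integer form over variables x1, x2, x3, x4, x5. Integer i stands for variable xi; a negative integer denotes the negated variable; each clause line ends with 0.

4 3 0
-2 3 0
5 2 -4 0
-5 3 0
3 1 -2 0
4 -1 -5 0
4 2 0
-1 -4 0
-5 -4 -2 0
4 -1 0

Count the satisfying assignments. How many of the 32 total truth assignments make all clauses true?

4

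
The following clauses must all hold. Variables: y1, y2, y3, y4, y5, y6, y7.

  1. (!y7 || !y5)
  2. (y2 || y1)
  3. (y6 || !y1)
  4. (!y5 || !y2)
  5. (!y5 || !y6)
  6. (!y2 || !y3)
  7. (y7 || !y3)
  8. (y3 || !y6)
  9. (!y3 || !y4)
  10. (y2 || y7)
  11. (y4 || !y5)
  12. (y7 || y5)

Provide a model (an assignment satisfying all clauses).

y1=False  y2=True  y3=False  y4=True  y5=False  y6=False  y7=True

Branch on y1: take y1 = False.
  then y2 is forced to True.
  then y5 is forced to False.
  then y3 is forced to False.
  then y6 is forced to False.
  then y7 is forced to True.
y4 is now unconstrained; take y4 = True.
Every clause has at least one true literal under this assignment.
Check each clause:
  1. (!y7 || !y5) — !y5 is true.
  2. (y2 || y1) — y2 is true.
  3. (!y1 || y6) — !y1 is true.
  4. (!y2 || !y5) — !y5 is true.
  5. (!y6 || !y5) — !y6 is true.
  6. (!y2 || !y3) — !y3 is true.
  7. (y7 || !y3) — !y3 is true.
  8. (y3 || !y6) — !y6 is true.
  9. (!y4 || !y3) — !y3 is true.
  10. (y2 || y7) — y2 is true.
  11. (!y5 || y4) — !y5 is true.
  12. (y5 || y7) — y7 is true.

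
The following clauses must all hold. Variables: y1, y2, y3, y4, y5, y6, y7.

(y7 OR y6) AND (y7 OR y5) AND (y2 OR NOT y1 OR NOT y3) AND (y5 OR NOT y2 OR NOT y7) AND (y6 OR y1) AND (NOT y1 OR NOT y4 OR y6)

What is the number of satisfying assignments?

Split on y1, then y6.
  y1=T, y6=T: y4 free; 7 ways for (y2,y3,y5,y7) × 2^1 = 14.
  y1=T, y6=F: remaining (y2,y3,y4,y5,y7) ∈ {(F,F,F,F,T); (F,F,F,T,T); (T,F,F,T,T); (T,T,F,T,T)} — 4.
  y1=F, y6=T: y3, y4 free; 5 ways for (y2,y5,y7) × 2^2 = 20.
  y1=F, y6=F: a clause becomes empty — 0.
Total: 14 + 4 + 20 + 0 = 38.

38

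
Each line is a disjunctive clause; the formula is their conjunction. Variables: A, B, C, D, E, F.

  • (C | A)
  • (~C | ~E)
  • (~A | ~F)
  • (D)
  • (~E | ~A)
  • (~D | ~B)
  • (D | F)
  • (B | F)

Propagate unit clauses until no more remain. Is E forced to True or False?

Unit clause (D) sets D = True.
In (~D | ~B), ~D is now false; ~B must hold, so B = False.
(B | F): since B = False, the clause reduces to (F). F = True.
From (~A | ~F) and F = True: A = False.
From (A | C) and A = False: C = True.
(~E | ~C): since C = True, the clause reduces to (~E). E = False.

False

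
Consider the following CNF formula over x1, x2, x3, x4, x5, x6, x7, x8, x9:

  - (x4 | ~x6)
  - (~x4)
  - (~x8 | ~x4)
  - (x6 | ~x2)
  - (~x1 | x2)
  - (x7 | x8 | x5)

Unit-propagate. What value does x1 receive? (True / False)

False

Unit clause (~x4) sets x4 = False.
(x4 | ~x6) with x4 = False leaves only ~x6, so x6 = False.
(~x2 | x6): since x6 = False, the clause reduces to (~x2). x2 = False.
In (x2 | ~x1), x2 is now false; ~x1 must hold, so x1 = False.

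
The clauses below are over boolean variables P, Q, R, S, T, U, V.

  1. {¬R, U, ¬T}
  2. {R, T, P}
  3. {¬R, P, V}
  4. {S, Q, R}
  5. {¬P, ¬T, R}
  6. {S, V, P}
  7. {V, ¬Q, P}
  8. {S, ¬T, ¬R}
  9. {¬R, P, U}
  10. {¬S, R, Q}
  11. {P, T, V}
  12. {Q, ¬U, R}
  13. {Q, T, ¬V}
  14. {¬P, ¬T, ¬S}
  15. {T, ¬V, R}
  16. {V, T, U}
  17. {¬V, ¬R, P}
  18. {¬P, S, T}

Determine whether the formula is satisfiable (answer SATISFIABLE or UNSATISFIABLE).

SATISFIABLE

Branch on P: take P = False.
Try Q = True.
  then V is forced to True.
  then R is forced to False.
  then T is forced to True.
S, U are now unconstrained; take S = False, U = True.
Every clause has at least one true literal under this assignment.
So P = False  Q = True  R = False  S = False  T = True  U = True  V = True is a satisfying assignment.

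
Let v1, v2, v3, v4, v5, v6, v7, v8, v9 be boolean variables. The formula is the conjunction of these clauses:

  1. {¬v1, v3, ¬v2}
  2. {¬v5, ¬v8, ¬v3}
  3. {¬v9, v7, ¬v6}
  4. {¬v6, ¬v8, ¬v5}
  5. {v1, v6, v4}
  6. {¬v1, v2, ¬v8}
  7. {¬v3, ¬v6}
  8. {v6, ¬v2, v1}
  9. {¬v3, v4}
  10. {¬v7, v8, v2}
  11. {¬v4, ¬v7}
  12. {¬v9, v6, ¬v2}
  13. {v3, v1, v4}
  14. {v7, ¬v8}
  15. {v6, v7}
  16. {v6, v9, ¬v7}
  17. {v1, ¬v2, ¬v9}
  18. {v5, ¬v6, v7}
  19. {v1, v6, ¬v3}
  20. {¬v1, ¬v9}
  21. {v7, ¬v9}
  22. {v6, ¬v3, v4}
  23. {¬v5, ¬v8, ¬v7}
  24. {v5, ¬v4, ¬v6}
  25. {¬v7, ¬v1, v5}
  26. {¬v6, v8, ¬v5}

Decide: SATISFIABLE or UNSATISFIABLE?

UNSATISFIABLE

v6 = True:
  v7 = True:
    propagation gives v4=False, v1=True, v2=False, v8=False; an empty clause results — contradiction.
  v7 = False:
    propagation gives v9=False, v8=False, v5=True; an empty clause results — contradiction.
v6 = False:
  propagation gives v7=True, v4=False, v1=True, v3=False; an empty clause results — contradiction.
Every branch closes, so no satisfying assignment exists.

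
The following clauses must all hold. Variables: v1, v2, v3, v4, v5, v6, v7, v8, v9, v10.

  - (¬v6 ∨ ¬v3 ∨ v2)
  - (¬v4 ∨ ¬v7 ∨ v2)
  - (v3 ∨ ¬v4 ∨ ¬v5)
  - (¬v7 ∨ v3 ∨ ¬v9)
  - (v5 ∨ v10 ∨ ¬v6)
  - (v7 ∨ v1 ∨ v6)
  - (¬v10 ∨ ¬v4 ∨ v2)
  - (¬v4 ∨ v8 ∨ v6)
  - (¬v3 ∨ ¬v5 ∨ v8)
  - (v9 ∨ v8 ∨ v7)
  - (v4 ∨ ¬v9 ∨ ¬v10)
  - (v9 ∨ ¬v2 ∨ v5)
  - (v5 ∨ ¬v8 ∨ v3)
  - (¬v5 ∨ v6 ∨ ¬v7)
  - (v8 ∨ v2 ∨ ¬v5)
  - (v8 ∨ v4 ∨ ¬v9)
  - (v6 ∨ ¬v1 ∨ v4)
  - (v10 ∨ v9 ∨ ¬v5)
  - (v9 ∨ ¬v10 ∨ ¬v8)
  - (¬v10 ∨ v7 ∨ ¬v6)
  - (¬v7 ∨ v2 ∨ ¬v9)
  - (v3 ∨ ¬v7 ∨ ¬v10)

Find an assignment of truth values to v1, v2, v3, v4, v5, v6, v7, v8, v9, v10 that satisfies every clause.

v1=T, v2=T, v3=F, v4=F, v5=T, v6=T, v7=F, v8=T, v9=T, v10=F

Check each clause:
  1. (¬v3 ∨ v2 ∨ ¬v6) — v2 is true.
  2. (¬v4 ∨ v2 ∨ ¬v7) — ¬v7 is true.
  3. (¬v4 ∨ ¬v5 ∨ v3) — ¬v4 is true.
  4. (v3 ∨ ¬v7 ∨ ¬v9) — ¬v7 is true.
  5. (¬v6 ∨ v10 ∨ v5) — v5 is true.
  6. (v1 ∨ v7 ∨ v6) — v1 is true.
  7. (v2 ∨ ¬v4 ∨ ¬v10) — v2 is true.
  8. (v8 ∨ v6 ∨ ¬v4) — v8 is true.
  9. (v8 ∨ ¬v3 ∨ ¬v5) — v8 is true.
  10. (v9 ∨ v7 ∨ v8) — v8 is true.
  11. (v4 ∨ ¬v9 ∨ ¬v10) — ¬v10 is true.
  12. (v5 ∨ ¬v2 ∨ v9) — v9 is true.
  13. (v5 ∨ ¬v8 ∨ v3) — v5 is true.
  14. (v6 ∨ ¬v7 ∨ ¬v5) — ¬v7 is true.
  15. (¬v5 ∨ v8 ∨ v2) — v8 is true.
  16. (¬v9 ∨ v8 ∨ v4) — v8 is true.
  17. (v4 ∨ v6 ∨ ¬v1) — v6 is true.
  18. (¬v5 ∨ v10 ∨ v9) — v9 is true.
  19. (¬v10 ∨ v9 ∨ ¬v8) — v9 is true.
  20. (¬v6 ∨ ¬v10 ∨ v7) — ¬v10 is true.
  21. (¬v7 ∨ v2 ∨ ¬v9) — ¬v7 is true.
  22. (¬v7 ∨ ¬v10 ∨ v3) — ¬v7 is true.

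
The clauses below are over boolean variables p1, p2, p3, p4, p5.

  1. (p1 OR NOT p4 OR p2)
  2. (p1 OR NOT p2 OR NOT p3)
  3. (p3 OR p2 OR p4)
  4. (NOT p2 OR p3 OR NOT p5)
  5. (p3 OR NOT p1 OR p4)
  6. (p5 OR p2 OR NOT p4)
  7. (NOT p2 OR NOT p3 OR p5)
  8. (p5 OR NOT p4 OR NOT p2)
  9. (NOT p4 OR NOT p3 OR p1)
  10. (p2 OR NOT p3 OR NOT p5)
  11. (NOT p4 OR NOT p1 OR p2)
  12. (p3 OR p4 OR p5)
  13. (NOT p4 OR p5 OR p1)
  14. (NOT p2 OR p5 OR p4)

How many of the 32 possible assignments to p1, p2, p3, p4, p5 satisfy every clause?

Satisfying assignments:
  p1=0 p2=0 p3=1 p4=0 p5=0
  p1=1 p2=0 p3=1 p4=0 p5=0
  p1=1 p2=1 p3=1 p4=0 p5=1
  p1=1 p2=1 p3=1 p4=1 p5=1
Count: 4.

4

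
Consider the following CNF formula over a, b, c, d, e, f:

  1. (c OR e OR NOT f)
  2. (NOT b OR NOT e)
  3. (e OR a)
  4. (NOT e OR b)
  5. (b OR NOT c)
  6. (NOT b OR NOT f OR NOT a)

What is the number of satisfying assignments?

6

The models are:
  a=1 b=0 c=0 d=0 e=0 f=0
  a=1 b=0 c=0 d=1 e=0 f=0
  a=1 b=1 c=0 d=0 e=0 f=0
  a=1 b=1 c=0 d=1 e=0 f=0
  a=1 b=1 c=1 d=0 e=0 f=0
  a=1 b=1 c=1 d=1 e=0 f=0
That's 6 in total.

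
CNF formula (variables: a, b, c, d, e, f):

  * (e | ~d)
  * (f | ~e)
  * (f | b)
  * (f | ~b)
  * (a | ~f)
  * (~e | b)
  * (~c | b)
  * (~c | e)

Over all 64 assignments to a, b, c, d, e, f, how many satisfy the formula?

6

The models are:
  a=1 b=0 c=0 d=0 e=0 f=1
  a=1 b=1 c=0 d=0 e=0 f=1
  a=1 b=1 c=0 d=0 e=1 f=1
  a=1 b=1 c=0 d=1 e=1 f=1
  a=1 b=1 c=1 d=0 e=1 f=1
  a=1 b=1 c=1 d=1 e=1 f=1
Count: 6.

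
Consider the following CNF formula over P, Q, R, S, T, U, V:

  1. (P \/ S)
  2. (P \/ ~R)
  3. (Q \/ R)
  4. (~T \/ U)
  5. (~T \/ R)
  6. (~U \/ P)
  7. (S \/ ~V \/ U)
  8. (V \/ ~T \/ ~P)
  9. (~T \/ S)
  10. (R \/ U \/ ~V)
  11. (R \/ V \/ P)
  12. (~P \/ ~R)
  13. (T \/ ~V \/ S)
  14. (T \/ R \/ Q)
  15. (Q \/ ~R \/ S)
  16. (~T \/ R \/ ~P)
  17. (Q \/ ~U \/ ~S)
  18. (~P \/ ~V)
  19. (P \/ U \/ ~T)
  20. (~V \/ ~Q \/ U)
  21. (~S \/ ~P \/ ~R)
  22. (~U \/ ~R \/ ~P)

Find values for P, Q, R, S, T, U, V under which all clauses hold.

P = True, Q = True, R = False, S = True, T = False, U = True, V = False

Check each clause:
  1. (S \/ P) — P is true.
  2. (P \/ ~R) — P is true.
  3. (Q \/ R) — Q is true.
  4. (U \/ ~T) — ~T is true.
  5. (~T \/ R) — ~T is true.
  6. (~U \/ P) — P is true.
  7. (S \/ ~V \/ U) — ~V is true.
  8. (~P \/ ~T \/ V) — ~T is true.
  9. (S \/ ~T) — ~T is true.
  10. (U \/ ~V \/ R) — ~V is true.
  11. (P \/ R \/ V) — P is true.
  12. (~R \/ ~P) — ~R is true.
  13. (T \/ ~V \/ S) — ~V is true.
  14. (R \/ T \/ Q) — Q is true.
  15. (Q \/ S \/ ~R) — Q is true.
  16. (~P \/ R \/ ~T) — ~T is true.
  17. (Q \/ ~S \/ ~U) — Q is true.
  18. (~P \/ ~V) — ~V is true.
  19. (~T \/ P \/ U) — P is true.
  20. (U \/ ~V \/ ~Q) — ~V is true.
  21. (~P \/ ~R \/ ~S) — ~R is true.
  22. (~U \/ ~R \/ ~P) — ~R is true.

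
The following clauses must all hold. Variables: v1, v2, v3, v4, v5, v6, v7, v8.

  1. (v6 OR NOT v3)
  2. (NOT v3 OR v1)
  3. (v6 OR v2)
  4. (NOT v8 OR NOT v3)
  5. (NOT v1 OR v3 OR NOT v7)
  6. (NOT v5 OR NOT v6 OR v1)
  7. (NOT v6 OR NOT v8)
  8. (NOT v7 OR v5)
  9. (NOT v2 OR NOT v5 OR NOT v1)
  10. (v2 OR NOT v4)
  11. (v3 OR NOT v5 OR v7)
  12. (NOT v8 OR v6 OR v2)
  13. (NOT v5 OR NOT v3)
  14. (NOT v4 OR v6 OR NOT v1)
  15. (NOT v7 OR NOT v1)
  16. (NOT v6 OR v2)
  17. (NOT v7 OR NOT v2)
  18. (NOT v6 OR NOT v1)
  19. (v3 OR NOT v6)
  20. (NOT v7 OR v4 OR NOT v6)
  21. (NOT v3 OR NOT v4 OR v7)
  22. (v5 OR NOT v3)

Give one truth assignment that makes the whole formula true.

v1=F  v2=T  v3=F  v4=T  v5=F  v6=F  v7=F  v8=F

Check each clause:
  1. (NOT v3 OR v6) — NOT v3 is true.
  2. (NOT v3 OR v1) — NOT v3 is true.
  3. (v6 OR v2) — v2 is true.
  4. (NOT v8 OR NOT v3) — NOT v8 is true.
  5. (NOT v1 OR v3 OR NOT v7) — NOT v7 is true.
  6. (NOT v5 OR NOT v6 OR v1) — NOT v6 is true.
  7. (NOT v6 OR NOT v8) — NOT v8 is true.
  8. (v5 OR NOT v7) — NOT v7 is true.
  9. (NOT v5 OR NOT v2 OR NOT v1) — NOT v5 is true.
  10. (NOT v4 OR v2) — v2 is true.
  11. (NOT v5 OR v7 OR v3) — NOT v5 is true.
  12. (NOT v8 OR v2 OR v6) — NOT v8 is true.
  13. (NOT v3 OR NOT v5) — NOT v5 is true.
  14. (v6 OR NOT v4 OR NOT v1) — NOT v1 is true.
  15. (NOT v1 OR NOT v7) — NOT v7 is true.
  16. (v2 OR NOT v6) — NOT v6 is true.
  17. (NOT v7 OR NOT v2) — NOT v7 is true.
  18. (NOT v1 OR NOT v6) — NOT v6 is true.
  19. (v3 OR NOT v6) — NOT v6 is true.
  20. (NOT v6 OR NOT v7 OR v4) — NOT v7 is true.
  21. (NOT v3 OR NOT v4 OR v7) — NOT v3 is true.
  22. (v5 OR NOT v3) — NOT v3 is true.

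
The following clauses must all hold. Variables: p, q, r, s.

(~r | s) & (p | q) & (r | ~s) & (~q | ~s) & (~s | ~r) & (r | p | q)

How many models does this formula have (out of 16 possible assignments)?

3

The models are:
  p=0 q=1 r=0 s=0
  p=1 q=0 r=0 s=0
  p=1 q=1 r=0 s=0
That's 3 in total.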